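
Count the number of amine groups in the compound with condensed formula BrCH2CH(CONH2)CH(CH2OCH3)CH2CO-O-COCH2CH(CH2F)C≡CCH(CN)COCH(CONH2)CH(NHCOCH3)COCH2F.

0

Taking each segment in turn:
  BrCH2: halogen on an sp³ carbon → alkyl halide.
  CH(CONH2): pendant –CONH2: carbonyl C bonded to C and N → amide.
  CH(CH2OCH3): pendant –CH2OCH3: C–O–C linkage → ether.
  CH2CO-O-COCH2: two acyl groups sharing one oxygen, –C(=O)–O–C(=O)– → anhydride.
  CH(CH2F): pendant –CH2X: halogen on sp³ carbon → alkyl halide.
  C≡C: C≡C triple bond → alkyne.
  CH(CN): pendant –C≡N: nitrile.
  CO: –C(=O)– with carbon on both sides → ketone.
  CH(CONH2): pendant –CONH2: carbonyl C bonded to C and N → amide.
  CH(NHCOCH3): pendant –NHC(=O)CH3: N bonded to a carbonyl → amide (not amine).
  CO: –C(=O)– with carbon on both sides → ketone.
  CH2F: halogen on an sp³ carbon → alkyl halide.
No segment is a amine: CH(CONH2) is amide, not amine; CH(CN) is nitrile, not amine; CH(CONH2) is amide, not amine. → 0.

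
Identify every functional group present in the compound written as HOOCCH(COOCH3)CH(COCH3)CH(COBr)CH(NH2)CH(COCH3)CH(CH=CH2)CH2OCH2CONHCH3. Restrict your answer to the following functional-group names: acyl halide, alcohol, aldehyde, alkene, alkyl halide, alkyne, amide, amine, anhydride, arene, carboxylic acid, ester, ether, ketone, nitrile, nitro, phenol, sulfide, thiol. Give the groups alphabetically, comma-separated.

Reading the structure from left to right:
  HOOC: –COOH: carbonyl C bonded to –OH and C → carboxylic acid (the –OH is not a separate alcohol).
  CH(COOCH3): pendant –COOCH3: carbonyl C bonded to C and –OCH3 → ester.
  CH(COCH3): pendant –COCH3: carbonyl C bonded to two carbons → ketone.
  CH(COBr): pendant –C(=O)X: carbonyl C bonded to C and halogen → acyl halide.
  CH(NH2): –NH2 on an sp³ carbon with no adjacent C=O → amine.
  CH(COCH3): pendant –COCH3: carbonyl C bonded to two carbons → ketone.
  CH(CH=CH2): pendant –CH=CH2: C=C double bond → alkene.
  CH2OCH2: C–O–C with sp³ carbons on both sides and no adjacent C=O → ether.
  CONHCH3: –C(=O)NHCH3: carbonyl C bonded to C and to N → amide (the N is not an amine).

acyl halide, alkene, amide, amine, carboxylic acid, ester, ether, ketone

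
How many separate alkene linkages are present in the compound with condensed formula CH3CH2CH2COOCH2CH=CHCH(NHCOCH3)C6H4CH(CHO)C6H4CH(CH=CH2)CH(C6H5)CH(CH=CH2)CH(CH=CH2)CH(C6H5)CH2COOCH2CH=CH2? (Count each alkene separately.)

Working along the chain:
  CH2COOCH2: –C(=O)–O–C with C on the carbonyl side → ester.
  CH=CH: C=C double bond → alkene.
  CH(NHCOCH3): pendant –NHC(=O)CH3: N bonded to a carbonyl → amide (not amine).
  C6H4: para-disubstituted benzene ring → arene.
  CH(CHO): pendant –CHO: carbonyl C bonded to C and H → aldehyde.
  C6H4: para-disubstituted benzene ring → arene.
  CH(CH=CH2): pendant –CH=CH2: C=C double bond → alkene.
  CH(C6H5): pendant –C6H5: benzene ring → arene.
  CH(CH=CH2): pendant –CH=CH2: C=C double bond → alkene.
  CH(CH=CH2): pendant –CH=CH2: C=C double bond → alkene.
  CH(C6H5): pendant –C6H5: benzene ring → arene.
  CH2COOCH2: –C(=O)–O–C with C on the carbonyl side → ester.
  CH=CH2: C=C double bond → alkene.
Alkene appears at: CH=CH, CH(CH=CH2), CH(CH=CH2), CH(CH=CH2), CH=CH2 → 5.

5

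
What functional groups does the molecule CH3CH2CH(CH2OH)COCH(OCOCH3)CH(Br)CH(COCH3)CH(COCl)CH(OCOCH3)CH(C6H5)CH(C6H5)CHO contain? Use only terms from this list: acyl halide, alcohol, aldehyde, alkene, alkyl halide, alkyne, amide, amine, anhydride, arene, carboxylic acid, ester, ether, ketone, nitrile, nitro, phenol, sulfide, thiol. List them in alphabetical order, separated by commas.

acyl halide, alcohol, aldehyde, alkyl halide, arene, ester, ketone

pendant –CH2OH on an sp³ backbone C → alcohol.
–C(=O)– with carbon on both sides → ketone.
pendant –OC(=O)CH3: an acyloxy group → ester.
halogen on an sp³ carbon → alkyl halide.
pendant –COCH3: carbonyl C bonded to two carbons → ketone.
pendant –C(=O)X: carbonyl C bonded to C and halogen → acyl halide.
pendant –OC(=O)CH3: an acyloxy group → ester.
pendant –C6H5: benzene ring → arene.
pendant –C6H5: benzene ring → arene.
terminal –CHO: carbonyl C bonded to H and C → aldehyde.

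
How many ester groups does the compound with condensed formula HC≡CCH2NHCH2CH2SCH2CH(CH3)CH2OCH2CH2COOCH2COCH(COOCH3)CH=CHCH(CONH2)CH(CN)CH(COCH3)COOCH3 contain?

3

Taking each segment in turn:
  HC≡C: C≡C triple bond → alkyne.
  CH2NHCH2: C–N–C with sp³ carbons and no adjacent C=O → amine (secondary).
  CH2SCH2: C–S–C linkage → sulfide (thioether).
  CH2OCH2: C–O–C with sp³ carbons on both sides and no adjacent C=O → ether.
  CH2COOCH2: –C(=O)–O–C with C on the carbonyl side → ester.
  CO: –C(=O)– with carbon on both sides → ketone.
  CH(COOCH3): pendant –COOCH3: carbonyl C bonded to C and –OCH3 → ester.
  CH=CH: C=C double bond → alkene.
  CH(CONH2): pendant –CONH2: carbonyl C bonded to C and N → amide.
  CH(CN): pendant –C≡N: nitrile.
  CH(COCH3): pendant –COCH3: carbonyl C bonded to two carbons → ketone.
  COOCH3: –C(=O)OCH3: carbonyl C bonded to C and to –OCH3 → ester (not ketone + ether).
Ester appears at: CH2COOCH2, CH(COOCH3), COOCH3 → 3.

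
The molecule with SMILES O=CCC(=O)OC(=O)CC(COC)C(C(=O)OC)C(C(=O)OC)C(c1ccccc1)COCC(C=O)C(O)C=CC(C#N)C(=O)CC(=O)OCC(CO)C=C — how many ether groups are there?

Taking each segment in turn:
  OHC: terminal –CHO: carbonyl C bonded to H and C → aldehyde.
  CH2CO-O-COCH2: two acyl groups sharing one oxygen, –C(=O)–O–C(=O)– → anhydride.
  CH(CH2OCH3): pendant –CH2OCH3: C–O–C linkage → ether.
  CH(COOCH3): pendant –COOCH3: carbonyl C bonded to C and –OCH3 → ester.
  CH(COOCH3): pendant –COOCH3: carbonyl C bonded to C and –OCH3 → ester.
  CH(C6H5): pendant –C6H5: benzene ring → arene.
  CH2OCH2: C–O–C with sp³ carbons on both sides and no adjacent C=O → ether.
  CH(CHO): pendant –CHO: carbonyl C bonded to C and H → aldehyde.
  CH(OH): –OH on an sp³ carbon → alcohol (secondary).
  CH=CH: C=C double bond → alkene.
  CH(CN): pendant –C≡N: nitrile.
  CO: –C(=O)– with carbon on both sides → ketone.
  CH2COOCH2: –C(=O)–O–C with C on the carbonyl side → ester.
  CH(CH2OH): pendant –CH2OH on an sp³ backbone C → alcohol.
  CH=CH2: C=C double bond → alkene.
Ether appears at: CH(CH2OCH3), CH2OCH2 → 2.

2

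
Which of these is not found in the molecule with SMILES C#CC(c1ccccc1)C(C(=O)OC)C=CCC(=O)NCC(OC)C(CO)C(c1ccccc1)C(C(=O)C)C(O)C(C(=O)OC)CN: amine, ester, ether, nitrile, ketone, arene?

nitrile

ester: present (CH(COOCH3) — pendant –COOCH3: carbonyl C bonded to C and –OCH3 → ester).
ether: present (CH(OCH3) — pendant –OCH3: C–O–C with sp³ C, no adjacent C=O → ether).
ketone: present (CH(COCH3) — pendant –COCH3: carbonyl C bonded to two carbons → ketone).
amine: present (CH2NH2 — –NH2 on an sp³ carbon with no adjacent C=O → amine).
arene: present (CH(C6H5) — pendant –C6H5: benzene ring → arene).
nitrile: absent. In HC≡C, the triple bond is C≡C, not C≡N.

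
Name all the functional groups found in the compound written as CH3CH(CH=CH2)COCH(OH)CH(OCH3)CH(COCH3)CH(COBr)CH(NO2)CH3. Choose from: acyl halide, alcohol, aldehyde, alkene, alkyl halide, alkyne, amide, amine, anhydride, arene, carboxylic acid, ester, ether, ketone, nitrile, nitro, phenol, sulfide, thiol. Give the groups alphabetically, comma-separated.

pendant –CH=CH2: C=C double bond → alkene.
–C(=O)– with carbon on both sides → ketone.
–OH on an sp³ carbon → alcohol (secondary).
pendant –OCH3: C–O–C with sp³ C, no adjacent C=O → ether.
pendant –COCH3: carbonyl C bonded to two carbons → ketone.
pendant –C(=O)X: carbonyl C bonded to C and halogen → acyl halide.
–NO2 on an sp³ carbon → nitro (the N=O is not a carbonyl).

acyl halide, alcohol, alkene, ether, ketone, nitro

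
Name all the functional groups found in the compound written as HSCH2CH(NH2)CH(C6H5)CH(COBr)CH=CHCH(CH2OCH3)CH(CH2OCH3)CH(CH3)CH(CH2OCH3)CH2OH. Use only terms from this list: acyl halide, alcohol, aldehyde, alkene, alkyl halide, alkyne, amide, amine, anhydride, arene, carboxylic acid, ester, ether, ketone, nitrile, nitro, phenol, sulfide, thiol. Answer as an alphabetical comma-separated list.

acyl halide, alcohol, alkene, amine, arene, ether, thiol

Taking each segment in turn:
  HSCH2: –SH on an sp³ carbon → thiol.
  CH(NH2): –NH2 on an sp³ carbon with no adjacent C=O → amine.
  CH(C6H5): pendant –C6H5: benzene ring → arene.
  CH(COBr): pendant –C(=O)X: carbonyl C bonded to C and halogen → acyl halide.
  CH=CH: C=C double bond → alkene.
  CH(CH2OCH3): pendant –CH2OCH3: C–O–C linkage → ether.
  CH(CH2OCH3): pendant –CH2OCH3: C–O–C linkage → ether.
  CH(CH2OCH3): pendant –CH2OCH3: C–O–C linkage → ether.
  CH2OH: –OH on an sp³ carbon → alcohol.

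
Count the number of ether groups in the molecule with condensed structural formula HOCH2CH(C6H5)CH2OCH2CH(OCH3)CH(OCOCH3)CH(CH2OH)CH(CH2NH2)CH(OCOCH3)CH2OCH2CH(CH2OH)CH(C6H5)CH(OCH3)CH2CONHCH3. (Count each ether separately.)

HO– on an sp³ carbon → alcohol.
pendant –C6H5: benzene ring → arene.
C–O–C with sp³ carbons on both sides and no adjacent C=O → ether.
pendant –OCH3: C–O–C with sp³ C, no adjacent C=O → ether.
pendant –OC(=O)CH3: an acyloxy group → ester.
pendant –CH2OH on an sp³ backbone C → alcohol.
pendant –CH2NH2: N on sp³ C, no adjacent C=O → amine.
pendant –OC(=O)CH3: an acyloxy group → ester.
C–O–C with sp³ carbons on both sides and no adjacent C=O → ether.
pendant –CH2OH on an sp³ backbone C → alcohol.
pendant –C6H5: benzene ring → arene.
pendant –OCH3: C–O–C with sp³ C, no adjacent C=O → ether.
–C(=O)NHCH3: carbonyl C bonded to C and to N → amide (the N is not an amine).
Ether appears at: CH2OCH2, CH(OCH3), CH2OCH2, CH(OCH3) → 4.

4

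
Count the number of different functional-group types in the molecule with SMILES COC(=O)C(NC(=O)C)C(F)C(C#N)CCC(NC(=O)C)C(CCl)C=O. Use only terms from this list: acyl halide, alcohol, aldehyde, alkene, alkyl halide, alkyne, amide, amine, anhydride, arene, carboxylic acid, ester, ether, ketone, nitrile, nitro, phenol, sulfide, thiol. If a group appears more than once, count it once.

CH3O–C(=O)–: carbonyl C bonded to C and to –OCH3 → ester (not ketone + ether).
pendant –NHC(=O)CH3: N bonded to a carbonyl → amide (not amine).
halogen on an sp³ carbon → alkyl halide.
pendant –C≡N: nitrile.
pendant –NHC(=O)CH3: N bonded to a carbonyl → amide (not amine).
pendant –CH2X: halogen on sp³ carbon → alkyl halide.
terminal –CHO: carbonyl C bonded to H and C → aldehyde.
Distinct types present: aldehyde, alkyl halide, amide, ester, nitrile.

5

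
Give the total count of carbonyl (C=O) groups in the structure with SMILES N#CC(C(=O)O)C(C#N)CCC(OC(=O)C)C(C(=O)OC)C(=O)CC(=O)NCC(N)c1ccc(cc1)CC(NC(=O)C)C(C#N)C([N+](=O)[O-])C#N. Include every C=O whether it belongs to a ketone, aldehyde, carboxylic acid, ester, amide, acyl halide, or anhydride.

CH(COOH): carboxylic acid, 1 C=O (running total 1).
CH(OCOCH3): ester, 1 C=O (running total 2).
CH(COOCH3): ester, 1 C=O (running total 3).
CO: ketone, 1 C=O (running total 4).
CH2CONHCH2: amide, 1 C=O (running total 5).
CH(NHCOCH3): amide, 1 C=O (running total 6).

6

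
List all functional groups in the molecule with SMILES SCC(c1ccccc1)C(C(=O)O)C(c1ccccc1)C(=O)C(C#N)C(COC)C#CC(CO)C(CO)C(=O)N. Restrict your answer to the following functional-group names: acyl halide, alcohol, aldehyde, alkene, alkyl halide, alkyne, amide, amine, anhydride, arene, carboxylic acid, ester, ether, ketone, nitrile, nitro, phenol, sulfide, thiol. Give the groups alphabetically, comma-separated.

alcohol, alkyne, amide, arene, carboxylic acid, ether, ketone, nitrile, thiol

Working along the chain:
  HSCH2: –SH on an sp³ carbon → thiol.
  CH(C6H5): pendant –C6H5: benzene ring → arene.
  CH(COOH): pendant –COOH: carbonyl C bonded to C and –OH → carboxylic acid.
  CH(C6H5): pendant –C6H5: benzene ring → arene.
  CO: –C(=O)– with carbon on both sides → ketone.
  CH(CN): pendant –C≡N: nitrile.
  CH(CH2OCH3): pendant –CH2OCH3: C–O–C linkage → ether.
  C≡C: C≡C triple bond → alkyne.
  CH(CH2OH): pendant –CH2OH on an sp³ backbone C → alcohol.
  CH(CH2OH): pendant –CH2OH on an sp³ backbone C → alcohol.
  CONH2: –C(=O)NH2: carbonyl C bonded to C and to N → amide (the N is not a separate amine).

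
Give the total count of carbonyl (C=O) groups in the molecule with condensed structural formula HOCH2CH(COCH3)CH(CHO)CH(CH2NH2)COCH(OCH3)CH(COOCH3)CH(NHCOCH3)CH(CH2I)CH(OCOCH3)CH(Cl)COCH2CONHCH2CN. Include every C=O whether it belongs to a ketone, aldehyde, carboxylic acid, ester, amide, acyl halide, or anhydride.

8

CH(COCH3): ketone, 1 C=O (running total 1).
CH(CHO): aldehyde, 1 C=O (running total 2).
CO: ketone, 1 C=O (running total 3).
CH(COOCH3): ester, 1 C=O (running total 4).
CH(NHCOCH3): amide, 1 C=O (running total 5).
CH(OCOCH3): ester, 1 C=O (running total 6).
CO: ketone, 1 C=O (running total 7).
CH2CONHCH2: amide, 1 C=O (running total 8).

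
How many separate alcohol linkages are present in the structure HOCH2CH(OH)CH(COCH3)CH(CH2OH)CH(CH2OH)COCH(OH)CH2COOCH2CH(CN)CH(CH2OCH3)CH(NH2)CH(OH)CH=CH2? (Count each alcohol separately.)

6

HO– on an sp³ carbon → alcohol.
–OH on an sp³ carbon → alcohol (secondary).
pendant –COCH3: carbonyl C bonded to two carbons → ketone.
pendant –CH2OH on an sp³ backbone C → alcohol.
pendant –CH2OH on an sp³ backbone C → alcohol.
–C(=O)– with carbon on both sides → ketone.
–OH on an sp³ carbon → alcohol (secondary).
–C(=O)–O–C with C on the carbonyl side → ester.
pendant –C≡N: nitrile.
pendant –CH2OCH3: C–O–C linkage → ether.
–NH2 on an sp³ carbon with no adjacent C=O → amine.
–OH on an sp³ carbon → alcohol (secondary).
C=C double bond → alkene.
Alcohol appears at: HOCH2, CH(OH), CH(CH2OH), CH(CH2OH), CH(OH), CH(OH) → 6.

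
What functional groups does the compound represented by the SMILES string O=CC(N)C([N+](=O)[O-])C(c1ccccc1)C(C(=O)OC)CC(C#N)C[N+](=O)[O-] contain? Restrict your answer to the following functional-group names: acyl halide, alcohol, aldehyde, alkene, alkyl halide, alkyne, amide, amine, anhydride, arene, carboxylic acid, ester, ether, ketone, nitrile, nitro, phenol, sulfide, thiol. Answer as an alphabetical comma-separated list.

terminal –CHO: carbonyl C bonded to H and C → aldehyde.
–NH2 on an sp³ carbon with no adjacent C=O → amine.
–NO2 on an sp³ carbon → nitro (the N=O is not a carbonyl).
pendant –C6H5: benzene ring → arene.
pendant –COOCH3: carbonyl C bonded to C and –OCH3 → ester.
pendant –C≡N: nitrile.
–NO2 on carbon → nitro group.

aldehyde, amine, arene, ester, nitrile, nitro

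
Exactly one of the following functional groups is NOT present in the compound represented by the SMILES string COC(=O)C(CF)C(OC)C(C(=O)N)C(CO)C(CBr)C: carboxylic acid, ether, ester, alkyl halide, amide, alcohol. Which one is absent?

carboxylic acid

ester: present (CH3OOC — CH3O–C(=O)–: carbonyl C bonded to C and to –OCH3 → ester (not ketone + ether)).
ether: present (CH(OCH3) — pendant –OCH3: C–O–C with sp³ C, no adjacent C=O → ether).
alcohol: present (CH(CH2OH) — pendant –CH2OH on an sp³ backbone C → alcohol).
alkyl halide: present (CH(CH2F) — pendant –CH2X: halogen on sp³ carbon → alkyl halide).
amide: present (CH(CONH2) — pendant –CONH2: carbonyl C bonded to C and N → amide).
carboxylic acid: absent. In CH3OOC, the acyl oxygen is bonded to carbon (–O–C), not to H, so this is an ester. In CH(CONH2), the carbonyl is bonded to nitrogen, not to –OH; that is an amide.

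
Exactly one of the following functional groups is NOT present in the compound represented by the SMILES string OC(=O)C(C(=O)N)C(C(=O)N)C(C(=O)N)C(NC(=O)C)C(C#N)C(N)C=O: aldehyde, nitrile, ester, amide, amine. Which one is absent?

ester

aldehyde: present (CHO — terminal –CHO: carbonyl C bonded to H and C → aldehyde).
amine: present (CH(NH2) — –NH2 on an sp³ carbon with no adjacent C=O → amine).
nitrile: present (CH(CN) — pendant –C≡N: nitrile).
amide: present (CH(CONH2) — pendant –CONH2: carbonyl C bonded to C and N → amide).
ester: no segment matches this pattern.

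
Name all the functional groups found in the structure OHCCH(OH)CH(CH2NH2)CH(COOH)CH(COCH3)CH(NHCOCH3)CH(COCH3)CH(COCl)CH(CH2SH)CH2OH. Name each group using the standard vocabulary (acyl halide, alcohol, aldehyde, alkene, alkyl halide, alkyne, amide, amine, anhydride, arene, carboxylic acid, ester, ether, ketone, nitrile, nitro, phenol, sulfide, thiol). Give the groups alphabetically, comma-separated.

terminal –CHO: carbonyl C bonded to H and C → aldehyde.
–OH on an sp³ carbon → alcohol (secondary).
pendant –CH2NH2: N on sp³ C, no adjacent C=O → amine.
pendant –COOH: carbonyl C bonded to C and –OH → carboxylic acid.
pendant –COCH3: carbonyl C bonded to two carbons → ketone.
pendant –NHC(=O)CH3: N bonded to a carbonyl → amide (not amine).
pendant –COCH3: carbonyl C bonded to two carbons → ketone.
pendant –C(=O)X: carbonyl C bonded to C and halogen → acyl halide.
pendant –CH2SH → thiol.
–OH on an sp³ carbon → alcohol.

acyl halide, alcohol, aldehyde, amide, amine, carboxylic acid, ketone, thiol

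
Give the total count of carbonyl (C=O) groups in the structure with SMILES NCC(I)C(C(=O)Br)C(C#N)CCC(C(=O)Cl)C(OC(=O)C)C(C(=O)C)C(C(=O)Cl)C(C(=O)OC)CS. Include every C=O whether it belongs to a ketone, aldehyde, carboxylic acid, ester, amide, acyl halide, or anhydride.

CH(COBr): acyl halide, 1 C=O (running total 1).
CH(COCl): acyl halide, 1 C=O (running total 2).
CH(OCOCH3): ester, 1 C=O (running total 3).
CH(COCH3): ketone, 1 C=O (running total 4).
CH(COCl): acyl halide, 1 C=O (running total 5).
CH(COOCH3): ester, 1 C=O (running total 6).

6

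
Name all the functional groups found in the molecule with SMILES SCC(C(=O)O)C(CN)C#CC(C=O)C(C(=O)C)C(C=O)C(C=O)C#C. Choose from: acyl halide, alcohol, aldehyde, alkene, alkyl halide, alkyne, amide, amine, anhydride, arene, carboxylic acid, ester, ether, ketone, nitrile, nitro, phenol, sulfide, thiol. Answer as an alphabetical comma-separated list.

aldehyde, alkyne, amine, carboxylic acid, ketone, thiol

–SH on an sp³ carbon → thiol.
pendant –COOH: carbonyl C bonded to C and –OH → carboxylic acid.
pendant –CH2NH2: N on sp³ C, no adjacent C=O → amine.
C≡C triple bond → alkyne.
pendant –CHO: carbonyl C bonded to C and H → aldehyde.
pendant –COCH3: carbonyl C bonded to two carbons → ketone.
pendant –CHO: carbonyl C bonded to C and H → aldehyde.
pendant –CHO: carbonyl C bonded to C and H → aldehyde.
C≡C triple bond → alkyne.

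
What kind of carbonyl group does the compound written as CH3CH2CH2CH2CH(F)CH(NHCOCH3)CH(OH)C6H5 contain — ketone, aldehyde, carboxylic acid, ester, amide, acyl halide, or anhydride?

The carbonyl is in the CH(NHCOCH3) segment: pendant –NHC(=O)CH3: N bonded to a carbonyl → amide (not amine).

amide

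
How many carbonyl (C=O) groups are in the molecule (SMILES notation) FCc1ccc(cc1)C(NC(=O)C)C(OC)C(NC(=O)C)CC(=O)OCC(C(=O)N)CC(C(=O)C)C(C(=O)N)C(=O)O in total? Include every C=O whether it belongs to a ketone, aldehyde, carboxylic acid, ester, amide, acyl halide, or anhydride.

CH(NHCOCH3): amide, 1 C=O (running total 1).
CH(NHCOCH3): amide, 1 C=O (running total 2).
CH2COOCH2: ester, 1 C=O (running total 3).
CH(CONH2): amide, 1 C=O (running total 4).
CH(COCH3): ketone, 1 C=O (running total 5).
CH(CONH2): amide, 1 C=O (running total 6).
COOH: carboxylic acid, 1 C=O (running total 7).

7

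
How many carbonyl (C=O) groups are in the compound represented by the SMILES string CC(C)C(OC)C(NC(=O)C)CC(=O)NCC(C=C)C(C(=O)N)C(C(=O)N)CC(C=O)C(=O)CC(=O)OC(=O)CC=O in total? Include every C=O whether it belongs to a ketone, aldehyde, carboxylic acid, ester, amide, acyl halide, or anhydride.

CH(NHCOCH3): amide, 1 C=O (running total 1).
CH2CONHCH2: amide, 1 C=O (running total 2).
CH(CONH2): amide, 1 C=O (running total 3).
CH(CONH2): amide, 1 C=O (running total 4).
CH(CHO): aldehyde, 1 C=O (running total 5).
CO: ketone, 1 C=O (running total 6).
CH2CO-O-COCH2: anhydride, 2 C=O (running total 8).
CHO: aldehyde, 1 C=O (running total 9).

9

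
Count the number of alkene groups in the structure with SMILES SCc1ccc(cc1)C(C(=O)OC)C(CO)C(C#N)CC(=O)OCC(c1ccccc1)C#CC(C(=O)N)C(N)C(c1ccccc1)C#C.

Working along the chain:
  HSCH2: –SH on an sp³ carbon → thiol.
  C6H4: para-disubstituted benzene ring → arene.
  CH(COOCH3): pendant –COOCH3: carbonyl C bonded to C and –OCH3 → ester.
  CH(CH2OH): pendant –CH2OH on an sp³ backbone C → alcohol.
  CH(CN): pendant –C≡N: nitrile.
  CH2COOCH2: –C(=O)–O–C with C on the carbonyl side → ester.
  CH(C6H5): pendant –C6H5: benzene ring → arene.
  C≡C: C≡C triple bond → alkyne.
  CH(CONH2): pendant –CONH2: carbonyl C bonded to C and N → amide.
  CH(NH2): –NH2 on an sp³ carbon with no adjacent C=O → amine.
  CH(C6H5): pendant –C6H5: benzene ring → arene.
  C≡CH: C≡C triple bond → alkyne.
No segment is a alkene: C6H4 is arene, not alkene; CH(C6H5) is arene, not alkene; C≡C is alkyne, not alkene. → 0.

0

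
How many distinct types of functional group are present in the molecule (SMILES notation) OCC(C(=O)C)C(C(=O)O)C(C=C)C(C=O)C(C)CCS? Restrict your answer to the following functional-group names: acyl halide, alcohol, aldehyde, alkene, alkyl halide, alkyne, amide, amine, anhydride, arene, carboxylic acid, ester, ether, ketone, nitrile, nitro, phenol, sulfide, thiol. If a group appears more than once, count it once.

6

Reading the structure from left to right:
  HOCH2: HO– on an sp³ carbon → alcohol.
  CH(COCH3): pendant –COCH3: carbonyl C bonded to two carbons → ketone.
  CH(COOH): pendant –COOH: carbonyl C bonded to C and –OH → carboxylic acid.
  CH(CH=CH2): pendant –CH=CH2: C=C double bond → alkene.
  CH(CHO): pendant –CHO: carbonyl C bonded to C and H → aldehyde.
  CH2SH: –SH on an sp³ carbon → thiol.
Distinct types present: alcohol, aldehyde, alkene, carboxylic acid, ketone, thiol.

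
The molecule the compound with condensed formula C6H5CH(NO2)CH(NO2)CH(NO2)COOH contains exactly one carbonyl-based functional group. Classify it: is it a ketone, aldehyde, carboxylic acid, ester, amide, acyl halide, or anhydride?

The carbonyl is in the COOH segment: –COOH: carbonyl C bonded to –OH and C → carboxylic acid (the –OH is not a separate alcohol).

carboxylic acid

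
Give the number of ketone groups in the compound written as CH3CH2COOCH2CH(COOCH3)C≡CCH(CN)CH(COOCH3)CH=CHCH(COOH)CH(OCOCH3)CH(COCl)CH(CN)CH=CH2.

Reading the structure from left to right:
  CH2COOCH2: –C(=O)–O–C with C on the carbonyl side → ester.
  CH(COOCH3): pendant –COOCH3: carbonyl C bonded to C and –OCH3 → ester.
  C≡C: C≡C triple bond → alkyne.
  CH(CN): pendant –C≡N: nitrile.
  CH(COOCH3): pendant –COOCH3: carbonyl C bonded to C and –OCH3 → ester.
  CH=CH: C=C double bond → alkene.
  CH(COOH): pendant –COOH: carbonyl C bonded to C and –OH → carboxylic acid.
  CH(OCOCH3): pendant –OC(=O)CH3: an acyloxy group → ester.
  CH(COCl): pendant –C(=O)X: carbonyl C bonded to C and halogen → acyl halide.
  CH(CN): pendant –C≡N: nitrile.
  CH=CH2: C=C double bond → alkene.
No segment is a ketone: CH2COOCH2 is ester, not ketone; CH(COOCH3) is ester, not ketone; CH(COOCH3) is ester, not ketone. → 0.

0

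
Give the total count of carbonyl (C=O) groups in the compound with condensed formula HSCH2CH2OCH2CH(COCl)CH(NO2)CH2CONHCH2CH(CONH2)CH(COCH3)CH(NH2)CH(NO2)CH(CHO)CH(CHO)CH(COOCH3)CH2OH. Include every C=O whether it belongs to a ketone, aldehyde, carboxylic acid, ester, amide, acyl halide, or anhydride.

7

CH(COCl): acyl halide, 1 C=O (running total 1).
CH2CONHCH2: amide, 1 C=O (running total 2).
CH(CONH2): amide, 1 C=O (running total 3).
CH(COCH3): ketone, 1 C=O (running total 4).
CH(CHO): aldehyde, 1 C=O (running total 5).
CH(CHO): aldehyde, 1 C=O (running total 6).
CH(COOCH3): ester, 1 C=O (running total 7).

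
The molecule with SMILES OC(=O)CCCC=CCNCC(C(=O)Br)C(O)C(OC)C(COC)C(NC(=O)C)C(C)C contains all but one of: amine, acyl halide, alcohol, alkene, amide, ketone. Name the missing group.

amide: present (CH(NHCOCH3) — pendant –NHC(=O)CH3: N bonded to a carbonyl → amide (not amine)).
acyl halide: present (CH(COBr) — pendant –C(=O)X: carbonyl C bonded to C and halogen → acyl halide).
alcohol: present (CH(OH) — –OH on an sp³ carbon → alcohol (secondary)).
alkene: present (CH=CH — C=C double bond → alkene).
amine: present (CH2NHCH2 — C–N–C with sp³ carbons and no adjacent C=O → amine (secondary)).
ketone: absent. In CH(NHCOCH3), the C=O is bonded to nitrogen, which defines an amide, not a ketone. In HOOC, the C=O bears an –OH, making it a carboxylic acid rather than a ketone. In CH(COBr), the C=O is bonded to a halogen, which defines an acyl halide, not a ketone.

ketone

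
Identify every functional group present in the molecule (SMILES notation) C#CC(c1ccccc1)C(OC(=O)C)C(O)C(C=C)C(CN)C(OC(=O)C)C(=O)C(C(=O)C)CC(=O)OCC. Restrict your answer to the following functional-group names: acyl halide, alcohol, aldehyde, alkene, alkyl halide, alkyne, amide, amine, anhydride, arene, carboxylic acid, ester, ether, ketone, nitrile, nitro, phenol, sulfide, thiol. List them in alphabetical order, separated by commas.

alcohol, alkene, alkyne, amine, arene, ester, ketone

C≡C triple bond → alkyne.
pendant –C6H5: benzene ring → arene.
pendant –OC(=O)CH3: an acyloxy group → ester.
–OH on an sp³ carbon → alcohol (secondary).
pendant –CH=CH2: C=C double bond → alkene.
pendant –CH2NH2: N on sp³ C, no adjacent C=O → amine.
pendant –OC(=O)CH3: an acyloxy group → ester.
–C(=O)– with carbon on both sides → ketone.
pendant –COCH3: carbonyl C bonded to two carbons → ketone.
–C(=O)OCH2CH3: carbonyl C bonded to C and to –OEt → ester.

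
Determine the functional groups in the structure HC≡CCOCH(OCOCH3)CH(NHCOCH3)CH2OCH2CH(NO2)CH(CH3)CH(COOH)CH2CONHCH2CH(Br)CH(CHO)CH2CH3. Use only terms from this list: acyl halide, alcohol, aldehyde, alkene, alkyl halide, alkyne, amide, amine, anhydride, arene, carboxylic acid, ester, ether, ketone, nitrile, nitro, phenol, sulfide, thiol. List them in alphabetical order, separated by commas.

aldehyde, alkyl halide, alkyne, amide, carboxylic acid, ester, ether, ketone, nitro

Working along the chain:
  HC≡C: C≡C triple bond → alkyne.
  CO: –C(=O)– with carbon on both sides → ketone.
  CH(OCOCH3): pendant –OC(=O)CH3: an acyloxy group → ester.
  CH(NHCOCH3): pendant –NHC(=O)CH3: N bonded to a carbonyl → amide (not amine).
  CH2OCH2: C–O–C with sp³ carbons on both sides and no adjacent C=O → ether.
  CH(NO2): –NO2 on an sp³ carbon → nitro (the N=O is not a carbonyl).
  CH(COOH): pendant –COOH: carbonyl C bonded to C and –OH → carboxylic acid.
  CH2CONHCH2: –C(=O)–N– linkage → amide (the N is not an amine).
  CH(Br): halogen on an sp³ carbon → alkyl halide.
  CH(CHO): pendant –CHO: carbonyl C bonded to C and H → aldehyde.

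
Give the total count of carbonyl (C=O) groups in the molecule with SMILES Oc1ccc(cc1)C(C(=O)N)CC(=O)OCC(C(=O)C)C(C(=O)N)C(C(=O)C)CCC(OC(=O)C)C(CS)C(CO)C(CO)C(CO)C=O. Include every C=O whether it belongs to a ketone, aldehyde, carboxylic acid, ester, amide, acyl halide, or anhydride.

CH(CONH2): amide, 1 C=O (running total 1).
CH2COOCH2: ester, 1 C=O (running total 2).
CH(COCH3): ketone, 1 C=O (running total 3).
CH(CONH2): amide, 1 C=O (running total 4).
CH(COCH3): ketone, 1 C=O (running total 5).
CH(OCOCH3): ester, 1 C=O (running total 6).
CHO: aldehyde, 1 C=O (running total 7).

7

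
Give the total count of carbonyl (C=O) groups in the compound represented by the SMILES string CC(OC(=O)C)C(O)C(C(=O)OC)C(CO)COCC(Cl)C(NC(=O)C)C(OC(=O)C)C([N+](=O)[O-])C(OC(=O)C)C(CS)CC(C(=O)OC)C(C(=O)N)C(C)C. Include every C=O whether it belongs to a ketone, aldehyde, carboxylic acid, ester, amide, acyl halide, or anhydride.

7

CH(OCOCH3): ester, 1 C=O (running total 1).
CH(COOCH3): ester, 1 C=O (running total 2).
CH(NHCOCH3): amide, 1 C=O (running total 3).
CH(OCOCH3): ester, 1 C=O (running total 4).
CH(OCOCH3): ester, 1 C=O (running total 5).
CH(COOCH3): ester, 1 C=O (running total 6).
CH(CONH2): amide, 1 C=O (running total 7).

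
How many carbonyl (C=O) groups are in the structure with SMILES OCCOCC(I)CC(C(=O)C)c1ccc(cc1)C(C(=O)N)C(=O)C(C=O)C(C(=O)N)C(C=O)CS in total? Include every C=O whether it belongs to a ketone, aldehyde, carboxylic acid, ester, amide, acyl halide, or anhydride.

6

CH(COCH3): ketone, 1 C=O (running total 1).
CH(CONH2): amide, 1 C=O (running total 2).
CO: ketone, 1 C=O (running total 3).
CH(CHO): aldehyde, 1 C=O (running total 4).
CH(CONH2): amide, 1 C=O (running total 5).
CH(CHO): aldehyde, 1 C=O (running total 6).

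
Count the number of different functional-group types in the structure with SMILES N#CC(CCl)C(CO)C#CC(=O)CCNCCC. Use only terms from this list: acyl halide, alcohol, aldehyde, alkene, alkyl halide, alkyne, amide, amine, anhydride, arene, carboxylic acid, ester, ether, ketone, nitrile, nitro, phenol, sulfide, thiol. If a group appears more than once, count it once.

Reading the structure from left to right:
  N≡C: N≡C–: carbon triple-bonded to nitrogen → nitrile.
  CH(CH2Cl): pendant –CH2X: halogen on sp³ carbon → alkyl halide.
  CH(CH2OH): pendant –CH2OH on an sp³ backbone C → alcohol.
  C≡C: C≡C triple bond → alkyne.
  CO: –C(=O)– with carbon on both sides → ketone.
  CH2NHCH2: C–N–C with sp³ carbons and no adjacent C=O → amine (secondary).
Distinct types present: alcohol, alkyl halide, alkyne, amine, ketone, nitrile.

6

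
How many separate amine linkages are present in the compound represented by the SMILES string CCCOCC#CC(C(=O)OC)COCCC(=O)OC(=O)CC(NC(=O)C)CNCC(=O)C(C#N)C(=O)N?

Taking each segment in turn:
  CH2OCH2: C–O–C with sp³ carbons on both sides and no adjacent C=O → ether.
  C≡C: C≡C triple bond → alkyne.
  CH(COOCH3): pendant –COOCH3: carbonyl C bonded to C and –OCH3 → ester.
  CH2OCH2: C–O–C with sp³ carbons on both sides and no adjacent C=O → ether.
  CH2CO-O-COCH2: two acyl groups sharing one oxygen, –C(=O)–O–C(=O)– → anhydride.
  CH(NHCOCH3): pendant –NHC(=O)CH3: N bonded to a carbonyl → amide (not amine).
  CH2NHCH2: C–N–C with sp³ carbons and no adjacent C=O → amine (secondary).
  CO: –C(=O)– with carbon on both sides → ketone.
  CH(CN): pendant –C≡N: nitrile.
  CONH2: –C(=O)NH2: carbonyl C bonded to C and to N → amide (the N is not a separate amine).
Amine appears at: CH2NHCH2 → 1.

1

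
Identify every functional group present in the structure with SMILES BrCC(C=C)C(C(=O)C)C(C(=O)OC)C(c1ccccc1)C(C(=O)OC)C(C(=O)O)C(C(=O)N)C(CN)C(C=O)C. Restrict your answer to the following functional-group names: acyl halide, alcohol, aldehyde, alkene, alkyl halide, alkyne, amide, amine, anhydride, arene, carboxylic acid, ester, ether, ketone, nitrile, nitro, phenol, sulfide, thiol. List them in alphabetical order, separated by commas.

Working along the chain:
  BrCH2: halogen on an sp³ carbon → alkyl halide.
  CH(CH=CH2): pendant –CH=CH2: C=C double bond → alkene.
  CH(COCH3): pendant –COCH3: carbonyl C bonded to two carbons → ketone.
  CH(COOCH3): pendant –COOCH3: carbonyl C bonded to C and –OCH3 → ester.
  CH(C6H5): pendant –C6H5: benzene ring → arene.
  CH(COOCH3): pendant –COOCH3: carbonyl C bonded to C and –OCH3 → ester.
  CH(COOH): pendant –COOH: carbonyl C bonded to C and –OH → carboxylic acid.
  CH(CONH2): pendant –CONH2: carbonyl C bonded to C and N → amide.
  CH(CH2NH2): pendant –CH2NH2: N on sp³ C, no adjacent C=O → amine.
  CH(CHO): pendant –CHO: carbonyl C bonded to C and H → aldehyde.

aldehyde, alkene, alkyl halide, amide, amine, arene, carboxylic acid, ester, ketone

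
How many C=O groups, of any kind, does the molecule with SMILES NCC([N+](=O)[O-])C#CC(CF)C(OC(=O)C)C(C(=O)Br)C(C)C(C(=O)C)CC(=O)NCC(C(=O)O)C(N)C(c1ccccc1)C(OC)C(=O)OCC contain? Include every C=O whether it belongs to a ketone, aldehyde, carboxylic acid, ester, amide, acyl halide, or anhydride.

6

CH(OCOCH3): ester, 1 C=O (running total 1).
CH(COBr): acyl halide, 1 C=O (running total 2).
CH(COCH3): ketone, 1 C=O (running total 3).
CH2CONHCH2: amide, 1 C=O (running total 4).
CH(COOH): carboxylic acid, 1 C=O (running total 5).
COOCH2CH3: ester, 1 C=O (running total 6).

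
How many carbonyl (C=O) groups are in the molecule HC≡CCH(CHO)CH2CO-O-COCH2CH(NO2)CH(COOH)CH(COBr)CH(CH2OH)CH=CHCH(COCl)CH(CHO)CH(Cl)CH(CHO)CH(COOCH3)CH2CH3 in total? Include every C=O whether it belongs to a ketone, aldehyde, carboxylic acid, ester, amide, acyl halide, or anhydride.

CH(CHO): aldehyde, 1 C=O (running total 1).
CH2CO-O-COCH2: anhydride, 2 C=O (running total 3).
CH(COOH): carboxylic acid, 1 C=O (running total 4).
CH(COBr): acyl halide, 1 C=O (running total 5).
CH(COCl): acyl halide, 1 C=O (running total 6).
CH(CHO): aldehyde, 1 C=O (running total 7).
CH(CHO): aldehyde, 1 C=O (running total 8).
CH(COOCH3): ester, 1 C=O (running total 9).

9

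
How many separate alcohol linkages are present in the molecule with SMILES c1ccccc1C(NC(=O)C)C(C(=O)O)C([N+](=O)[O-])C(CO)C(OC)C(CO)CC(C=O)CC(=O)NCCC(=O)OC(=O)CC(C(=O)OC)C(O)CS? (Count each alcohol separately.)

Working along the chain:
  C6H5: C6H5– phenyl ring → arene.
  CH(NHCOCH3): pendant –NHC(=O)CH3: N bonded to a carbonyl → amide (not amine).
  CH(COOH): pendant –COOH: carbonyl C bonded to C and –OH → carboxylic acid.
  CH(NO2): –NO2 on an sp³ carbon → nitro (the N=O is not a carbonyl).
  CH(CH2OH): pendant –CH2OH on an sp³ backbone C → alcohol.
  CH(OCH3): pendant –OCH3: C–O–C with sp³ C, no adjacent C=O → ether.
  CH(CH2OH): pendant –CH2OH on an sp³ backbone C → alcohol.
  CH(CHO): pendant –CHO: carbonyl C bonded to C and H → aldehyde.
  CH2CONHCH2: –C(=O)–N– linkage → amide (the N is not an amine).
  CH2CO-O-COCH2: two acyl groups sharing one oxygen, –C(=O)–O–C(=O)– → anhydride.
  CH(COOCH3): pendant –COOCH3: carbonyl C bonded to C and –OCH3 → ester.
  CH(OH): –OH on an sp³ carbon → alcohol (secondary).
  CH2SH: –SH on an sp³ carbon → thiol.
Alcohol appears at: CH(CH2OH), CH(CH2OH), CH(OH) → 3.

3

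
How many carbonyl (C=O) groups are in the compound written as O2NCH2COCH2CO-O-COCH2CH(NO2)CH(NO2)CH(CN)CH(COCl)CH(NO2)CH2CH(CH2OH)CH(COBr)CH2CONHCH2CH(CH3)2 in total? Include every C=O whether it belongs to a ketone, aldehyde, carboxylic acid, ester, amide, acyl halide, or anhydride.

CO: ketone, 1 C=O (running total 1).
CH2CO-O-COCH2: anhydride, 2 C=O (running total 3).
CH(COCl): acyl halide, 1 C=O (running total 4).
CH(COBr): acyl halide, 1 C=O (running total 5).
CH2CONHCH2: amide, 1 C=O (running total 6).

6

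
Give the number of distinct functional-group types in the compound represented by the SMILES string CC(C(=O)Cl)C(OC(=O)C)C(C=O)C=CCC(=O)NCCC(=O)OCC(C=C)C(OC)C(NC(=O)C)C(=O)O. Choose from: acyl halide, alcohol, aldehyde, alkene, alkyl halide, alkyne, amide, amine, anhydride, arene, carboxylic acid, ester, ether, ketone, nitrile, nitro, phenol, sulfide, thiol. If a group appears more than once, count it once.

7

pendant –C(=O)X: carbonyl C bonded to C and halogen → acyl halide.
pendant –OC(=O)CH3: an acyloxy group → ester.
pendant –CHO: carbonyl C bonded to C and H → aldehyde.
C=C double bond → alkene.
–C(=O)–N– linkage → amide (the N is not an amine).
–C(=O)–O–C with C on the carbonyl side → ester.
pendant –CH=CH2: C=C double bond → alkene.
pendant –OCH3: C–O–C with sp³ C, no adjacent C=O → ether.
pendant –NHC(=O)CH3: N bonded to a carbonyl → amide (not amine).
–COOH: carbonyl C bonded to –OH and C → carboxylic acid (the –OH is not a separate alcohol).
Distinct types present: acyl halide, aldehyde, alkene, amide, carboxylic acid, ester, ether.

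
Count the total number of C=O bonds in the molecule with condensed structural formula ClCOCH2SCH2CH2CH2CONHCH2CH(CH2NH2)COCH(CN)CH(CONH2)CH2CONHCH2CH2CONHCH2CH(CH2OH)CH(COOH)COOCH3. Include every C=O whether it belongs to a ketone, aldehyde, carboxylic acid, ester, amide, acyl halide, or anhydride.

8

ClCO: acyl halide, 1 C=O (running total 1).
CH2CONHCH2: amide, 1 C=O (running total 2).
CO: ketone, 1 C=O (running total 3).
CH(CONH2): amide, 1 C=O (running total 4).
CH2CONHCH2: amide, 1 C=O (running total 5).
CH2CONHCH2: amide, 1 C=O (running total 6).
CH(COOH): carboxylic acid, 1 C=O (running total 7).
COOCH3: ester, 1 C=O (running total 8).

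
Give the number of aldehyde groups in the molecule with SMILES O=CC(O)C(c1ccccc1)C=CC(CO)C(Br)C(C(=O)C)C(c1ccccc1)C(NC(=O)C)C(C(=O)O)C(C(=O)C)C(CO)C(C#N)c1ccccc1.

1

terminal –CHO: carbonyl C bonded to H and C → aldehyde.
–OH on an sp³ carbon → alcohol (secondary).
pendant –C6H5: benzene ring → arene.
C=C double bond → alkene.
pendant –CH2OH on an sp³ backbone C → alcohol.
halogen on an sp³ carbon → alkyl halide.
pendant –COCH3: carbonyl C bonded to two carbons → ketone.
pendant –C6H5: benzene ring → arene.
pendant –NHC(=O)CH3: N bonded to a carbonyl → amide (not amine).
pendant –COOH: carbonyl C bonded to C and –OH → carboxylic acid.
pendant –COCH3: carbonyl C bonded to two carbons → ketone.
pendant –CH2OH on an sp³ backbone C → alcohol.
pendant –C≡N: nitrile.
–C6H5 phenyl ring → arene.
Aldehyde appears at: OHC → 1.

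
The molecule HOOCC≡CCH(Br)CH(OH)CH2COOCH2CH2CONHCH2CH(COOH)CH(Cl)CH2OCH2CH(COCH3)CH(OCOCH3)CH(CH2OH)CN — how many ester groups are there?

Working along the chain:
  HOOC: –COOH: carbonyl C bonded to –OH and C → carboxylic acid (the –OH is not a separate alcohol).
  C≡C: C≡C triple bond → alkyne.
  CH(Br): halogen on an sp³ carbon → alkyl halide.
  CH(OH): –OH on an sp³ carbon → alcohol (secondary).
  CH2COOCH2: –C(=O)–O–C with C on the carbonyl side → ester.
  CH2CONHCH2: –C(=O)–N– linkage → amide (the N is not an amine).
  CH(COOH): pendant –COOH: carbonyl C bonded to C and –OH → carboxylic acid.
  CH(Cl): halogen on an sp³ carbon → alkyl halide.
  CH2OCH2: C–O–C with sp³ carbons on both sides and no adjacent C=O → ether.
  CH(COCH3): pendant –COCH3: carbonyl C bonded to two carbons → ketone.
  CH(OCOCH3): pendant –OC(=O)CH3: an acyloxy group → ester.
  CH(CH2OH): pendant –CH2OH on an sp³ backbone C → alcohol.
  CN: –C≡N: carbon triple-bonded to nitrogen → nitrile.
Ester appears at: CH2COOCH2, CH(OCOCH3) → 2.

2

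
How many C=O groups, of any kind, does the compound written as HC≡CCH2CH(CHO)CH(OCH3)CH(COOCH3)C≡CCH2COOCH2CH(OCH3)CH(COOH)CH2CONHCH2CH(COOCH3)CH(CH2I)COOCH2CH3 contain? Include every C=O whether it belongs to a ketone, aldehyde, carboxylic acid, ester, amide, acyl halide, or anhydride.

CH(CHO): aldehyde, 1 C=O (running total 1).
CH(COOCH3): ester, 1 C=O (running total 2).
CH2COOCH2: ester, 1 C=O (running total 3).
CH(COOH): carboxylic acid, 1 C=O (running total 4).
CH2CONHCH2: amide, 1 C=O (running total 5).
CH(COOCH3): ester, 1 C=O (running total 6).
COOCH2CH3: ester, 1 C=O (running total 7).

7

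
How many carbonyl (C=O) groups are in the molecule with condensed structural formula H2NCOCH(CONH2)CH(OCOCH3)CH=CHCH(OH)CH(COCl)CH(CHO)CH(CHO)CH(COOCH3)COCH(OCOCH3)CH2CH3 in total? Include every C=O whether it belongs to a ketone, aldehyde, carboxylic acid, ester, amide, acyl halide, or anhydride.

H2NCO: amide, 1 C=O (running total 1).
CH(CONH2): amide, 1 C=O (running total 2).
CH(OCOCH3): ester, 1 C=O (running total 3).
CH(COCl): acyl halide, 1 C=O (running total 4).
CH(CHO): aldehyde, 1 C=O (running total 5).
CH(CHO): aldehyde, 1 C=O (running total 6).
CH(COOCH3): ester, 1 C=O (running total 7).
CO: ketone, 1 C=O (running total 8).
CH(OCOCH3): ester, 1 C=O (running total 9).

9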